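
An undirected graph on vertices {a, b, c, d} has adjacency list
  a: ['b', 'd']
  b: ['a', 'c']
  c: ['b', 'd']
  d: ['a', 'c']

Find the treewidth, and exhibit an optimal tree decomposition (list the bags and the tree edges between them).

Treewidth 2.
One optimal decomposition is:
Bags: B1 = {a, c, d}  B2 = {a, b, c}
Tree: B1–B2

Each bag holds 3 vertices, so the decomposition has width 2, which upper-bounds the treewidth. Since c–d–a–b–c is a cycle in G, G is not acyclic. Forests are exactly the graphs of treewidth ≤ 1, so tw(G) ≥ 2. The upper and lower bounds meet at 2, so that is the treewidth.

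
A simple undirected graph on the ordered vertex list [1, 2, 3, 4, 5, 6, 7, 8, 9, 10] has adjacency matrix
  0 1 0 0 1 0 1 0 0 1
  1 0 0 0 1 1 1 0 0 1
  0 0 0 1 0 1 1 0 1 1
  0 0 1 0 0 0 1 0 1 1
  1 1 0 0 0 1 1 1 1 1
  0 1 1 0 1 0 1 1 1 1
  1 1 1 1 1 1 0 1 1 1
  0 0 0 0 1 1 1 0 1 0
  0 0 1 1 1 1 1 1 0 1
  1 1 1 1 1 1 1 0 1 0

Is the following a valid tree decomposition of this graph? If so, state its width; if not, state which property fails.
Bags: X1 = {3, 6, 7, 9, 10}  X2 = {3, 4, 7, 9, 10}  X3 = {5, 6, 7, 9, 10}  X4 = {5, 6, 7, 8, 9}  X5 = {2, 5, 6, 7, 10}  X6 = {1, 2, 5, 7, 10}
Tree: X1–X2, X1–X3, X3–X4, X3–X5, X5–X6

Yes; width 4.

Vertex coverage: the bags together contain {1, 2, 3, 4, 5, 6, 7, 8, 9, 10}, the full vertex set. Edge coverage: each edge of G has both endpoints in at least one bag. Running intersection: for every vertex, the bags containing it form a connected subtree. All three properties hold, so this is a valid tree decomposition of width max|bag| − 1 = 4, and hence tw(G) ≤ 4.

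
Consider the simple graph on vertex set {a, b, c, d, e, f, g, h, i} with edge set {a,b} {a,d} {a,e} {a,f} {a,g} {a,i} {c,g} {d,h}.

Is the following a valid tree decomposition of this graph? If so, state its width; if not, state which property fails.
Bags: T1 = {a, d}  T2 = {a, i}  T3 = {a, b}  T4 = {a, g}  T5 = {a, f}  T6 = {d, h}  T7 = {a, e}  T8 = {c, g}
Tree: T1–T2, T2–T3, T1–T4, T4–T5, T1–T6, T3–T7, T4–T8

Vertex coverage: the bags together contain {a, b, c, d, e, f, g, h, i}, the full vertex set. Edge coverage: each edge of G has both endpoints in at least one bag. Running intersection: for every vertex, the bags containing it form a connected subtree. All three properties hold, so this is a valid tree decomposition of width max|bag| − 1 = 1, and hence tw(G) ≤ 1.

Yes; width 1.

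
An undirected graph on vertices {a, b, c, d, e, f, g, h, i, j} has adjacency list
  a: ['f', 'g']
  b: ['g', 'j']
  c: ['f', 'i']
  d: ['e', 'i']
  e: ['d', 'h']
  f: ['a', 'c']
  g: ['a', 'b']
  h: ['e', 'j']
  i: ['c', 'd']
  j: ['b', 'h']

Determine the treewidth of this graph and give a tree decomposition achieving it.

Treewidth 2.
One optimal decomposition is:
Bags: B1 = {a, f, g}  B2 = {c, f, g}  B3 = {c, g, i}  B4 = {d, g, i}  B5 = {d, e, g}  B6 = {e, g, h}  B7 = {g, h, j}  B8 = {b, g, j}
Tree: B1–B2, B2–B3, B3–B4, B4–B5, B5–B6, B6–B7, B7–B8

Each bag holds 3 vertices, so the decomposition has width 2, which upper-bounds the treewidth. For the lower bound, G contains the cycle g–a–f–c–i–d–e–h–j–b–g, so G is not a forest; only forests have treewidth ≤ 1, hence tw(G) ≥ 2. Hence tw(G) = 2 exactly.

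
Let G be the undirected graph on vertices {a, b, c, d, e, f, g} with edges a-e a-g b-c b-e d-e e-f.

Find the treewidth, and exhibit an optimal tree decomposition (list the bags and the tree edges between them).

Every bag has size at most 2, so the width is 2 − 1 = 1 and tw(G) ≤ 1. G has an edge, so its treewidth is at least 1. Combining the bounds, tw(G) = 1.

Treewidth 1.
One optimal decomposition is:
Bags: B1 = {e, f}  B2 = {d, e}  B3 = {a, e}  B4 = {b, e}  B5 = {b, c}  B6 = {a, g}
Tree: B1–B2, B1–B3, B2–B4, B4–B5, B3–B6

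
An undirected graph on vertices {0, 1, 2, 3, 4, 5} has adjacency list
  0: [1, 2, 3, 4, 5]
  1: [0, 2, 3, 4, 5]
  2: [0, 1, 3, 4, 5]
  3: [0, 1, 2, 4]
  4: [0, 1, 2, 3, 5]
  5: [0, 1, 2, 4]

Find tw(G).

A width-4 tree decomposition is:
Bags: B1 = {0, 1, 2, 3, 4}  B2 = {0, 1, 2, 4, 5}
Tree: B1–B2
The largest bag has 5 vertices, giving width 4; this decomposition certifies tw(G) ≤ 4. Conversely, {0, 1, 2, 3, 4} is a clique of size 5, and the vertices of any clique must share a bag in every tree decomposition; so some bag has ≥ 5 vertices and tw(G) ≥ 4. The upper and lower bounds meet at 4, so that is the treewidth.

4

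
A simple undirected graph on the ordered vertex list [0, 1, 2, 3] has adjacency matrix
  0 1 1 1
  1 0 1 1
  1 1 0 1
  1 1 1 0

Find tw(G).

3

A width-3 tree decomposition is:
Bags: B1 = {0, 1, 2, 3}
Tree: (single bag)
A single bag containing all 4 vertices is trivially a valid decomposition of width 3. On the other hand G contains the 4-clique {0, 1, 2, 3}. A clique must lie in a single bag of any decomposition, so no decomposition can have width below 3. The upper and lower bounds meet at 3, so that is the treewidth.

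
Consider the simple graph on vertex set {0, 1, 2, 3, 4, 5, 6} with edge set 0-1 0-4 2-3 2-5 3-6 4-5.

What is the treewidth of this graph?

1

A width-1 tree decomposition is:
Bags: B1 = {0, 1}  B2 = {0, 4}  B3 = {4, 5}  B4 = {2, 5}  B5 = {2, 3}  B6 = {3, 6}
Tree: B1–B2, B2–B3, B3–B4, B4–B5, B5–B6
The largest bag has 2 vertices, giving width 1; this decomposition certifies tw(G) ≤ 1. Any graph with an edge has treewidth ≥ 1, and G has the edge 1–0. Combining the bounds, tw(G) = 1.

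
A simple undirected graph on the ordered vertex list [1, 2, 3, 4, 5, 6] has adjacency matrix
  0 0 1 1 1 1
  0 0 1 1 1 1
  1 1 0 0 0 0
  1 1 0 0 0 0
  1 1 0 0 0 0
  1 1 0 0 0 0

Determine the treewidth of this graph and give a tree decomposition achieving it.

Treewidth 2.
One such decomposition:
Bags: B1 = {1, 2, 5}  B2 = {1, 2, 4}  B3 = {1, 2, 6}  B4 = {1, 2, 3}
Tree: B1–B2, B2–B3, B3–B4

Each bag holds 3 vertices, so the decomposition has width 2, which upper-bounds the treewidth. Since 5–2–4–1–5 is a cycle in G, G is not acyclic. Forests are exactly the graphs of treewidth ≤ 1, so tw(G) ≥ 2. Combining the bounds, tw(G) = 2.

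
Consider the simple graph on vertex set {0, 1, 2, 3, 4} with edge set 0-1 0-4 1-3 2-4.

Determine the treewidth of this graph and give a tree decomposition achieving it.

The largest bag has 2 vertices, giving width 1; this decomposition certifies tw(G) ≤ 1. Any graph with an edge has treewidth ≥ 1, and G has the edge 2–4. Therefore the treewidth is 1.

Treewidth 1.
One such decomposition:
Bags: B1 = {2, 4}  B2 = {0, 4}  B3 = {0, 1}  B4 = {1, 3}
Tree: B1–B2, B2–B3, B3–B4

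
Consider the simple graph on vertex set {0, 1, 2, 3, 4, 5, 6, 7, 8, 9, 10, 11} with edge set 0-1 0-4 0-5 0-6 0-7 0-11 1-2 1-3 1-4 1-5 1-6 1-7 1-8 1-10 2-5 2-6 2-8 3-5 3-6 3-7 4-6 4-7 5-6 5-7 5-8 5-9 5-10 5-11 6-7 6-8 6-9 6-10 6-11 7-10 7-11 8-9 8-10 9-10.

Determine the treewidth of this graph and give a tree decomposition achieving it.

Every bag has size at most 5, so the width is 5 − 1 = 4 and tw(G) ≤ 4. Conversely, {0, 1, 4, 6, 7} is a clique of size 5, and the vertices of any clique must share a bag in every tree decomposition; so some bag has ≥ 5 vertices and tw(G) ≥ 4. Combining the bounds, tw(G) = 4.

Treewidth 4.
Bags: B1 = {1, 5, 6, 8, 10}  B2 = {1, 5, 6, 7, 10}  B3 = {1, 3, 5, 6, 7}  B4 = {1, 2, 5, 6, 8}  B5 = {0, 1, 5, 6, 7}  B6 = {5, 6, 8, 9, 10}  B7 = {0, 5, 6, 7, 11}  B8 = {0, 1, 4, 6, 7}
Tree: B1–B2, B2–B3, B1–B4, B3–B5, B1–B6, B5–B7, B5–B8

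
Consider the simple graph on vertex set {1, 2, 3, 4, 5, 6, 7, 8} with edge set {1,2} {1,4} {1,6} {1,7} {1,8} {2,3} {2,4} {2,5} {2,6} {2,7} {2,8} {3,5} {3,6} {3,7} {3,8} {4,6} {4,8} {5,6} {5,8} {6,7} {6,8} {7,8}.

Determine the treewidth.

A width-4 tree decomposition is:
Bags: B1 = {2, 3, 6, 7, 8}  B2 = {1, 2, 6, 7, 8}  B3 = {2, 3, 5, 6, 8}  B4 = {1, 2, 4, 6, 8}
Tree: B1–B2, B1–B3, B2–B4
The largest bag has 5 vertices, giving width 4; this decomposition certifies tw(G) ≤ 4. For the lower bound, the 5 vertices {1, 2, 4, 6, 8} are pairwise adjacent, and any tree decomposition puts a clique entirely inside one bag — forcing width ≥ 4. Combining the bounds, tw(G) = 4.

4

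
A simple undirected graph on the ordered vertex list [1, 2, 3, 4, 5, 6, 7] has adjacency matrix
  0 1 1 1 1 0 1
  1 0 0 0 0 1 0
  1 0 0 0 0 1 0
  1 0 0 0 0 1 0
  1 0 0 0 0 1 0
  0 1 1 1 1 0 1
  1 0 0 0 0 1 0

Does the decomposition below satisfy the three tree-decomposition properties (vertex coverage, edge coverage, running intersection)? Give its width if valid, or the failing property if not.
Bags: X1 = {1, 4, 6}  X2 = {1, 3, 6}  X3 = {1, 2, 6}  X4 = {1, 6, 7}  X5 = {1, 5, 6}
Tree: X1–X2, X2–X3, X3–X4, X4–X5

Yes; width 2.

Vertex coverage: the bags together contain {1, 2, 3, 4, 5, 6, 7}, the full vertex set. Edge coverage: each edge of G has both endpoints in at least one bag. Running intersection: for every vertex, the bags containing it form a connected subtree. All three properties hold, so this is a valid tree decomposition of width max|bag| − 1 = 2, and hence tw(G) ≤ 2.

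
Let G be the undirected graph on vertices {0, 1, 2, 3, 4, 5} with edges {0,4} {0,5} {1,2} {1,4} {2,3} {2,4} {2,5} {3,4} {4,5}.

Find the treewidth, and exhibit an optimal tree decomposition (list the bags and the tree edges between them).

Treewidth 2.
One such decomposition:
Bags: B1 = {0, 4, 5}  B2 = {2, 4, 5}  B3 = {2, 3, 4}  B4 = {1, 2, 4}
Tree: B1–B2, B2–B3, B3–B4

The largest bag has 3 vertices, giving width 2; this decomposition certifies tw(G) ≤ 2. Conversely, {0, 4, 5} is a clique of size 3, and the vertices of any clique must share a bag in every tree decomposition; so some bag has ≥ 3 vertices and tw(G) ≥ 2. Therefore the treewidth is 2.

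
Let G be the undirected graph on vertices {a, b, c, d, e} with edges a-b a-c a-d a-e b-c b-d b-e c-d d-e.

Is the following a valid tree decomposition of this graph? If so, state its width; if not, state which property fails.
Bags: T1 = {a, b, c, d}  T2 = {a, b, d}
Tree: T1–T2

No — vertex e appears in no bag.

A tree decomposition must satisfy three properties: every vertex lies in some bag; for every edge, both endpoints lie together in some bag; and for every vertex, the bags containing it form a connected subtree. Here vertex e appears in no bag, so the decomposition is invalid.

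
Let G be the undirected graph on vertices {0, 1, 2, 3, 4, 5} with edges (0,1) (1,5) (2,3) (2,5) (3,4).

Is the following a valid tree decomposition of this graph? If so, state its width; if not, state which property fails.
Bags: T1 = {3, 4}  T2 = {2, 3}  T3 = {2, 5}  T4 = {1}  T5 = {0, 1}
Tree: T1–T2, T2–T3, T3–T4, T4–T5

No — edge (5,1) lies in no bag.

A tree decomposition must satisfy three properties: every vertex lies in some bag; for every edge, both endpoints lie together in some bag; and for every vertex, the bags containing it form a connected subtree. Here edge (5,1) lies in no bag, so the decomposition is invalid.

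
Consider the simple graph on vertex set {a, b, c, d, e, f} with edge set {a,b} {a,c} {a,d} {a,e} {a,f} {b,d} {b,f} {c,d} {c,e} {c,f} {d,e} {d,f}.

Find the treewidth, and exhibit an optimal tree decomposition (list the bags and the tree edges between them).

Treewidth 3.
Bags: B1 = {a, c, d, f}  B2 = {a, b, d, f}  B3 = {a, c, d, e}
Tree: B1–B2, B1–B3

Each bag holds 4 vertices, so the decomposition has width 3, which upper-bounds the treewidth. For the lower bound, the 4 vertices {a, c, d, e} are pairwise adjacent, and any tree decomposition puts a clique entirely inside one bag — forcing width ≥ 3. Therefore the treewidth is 3.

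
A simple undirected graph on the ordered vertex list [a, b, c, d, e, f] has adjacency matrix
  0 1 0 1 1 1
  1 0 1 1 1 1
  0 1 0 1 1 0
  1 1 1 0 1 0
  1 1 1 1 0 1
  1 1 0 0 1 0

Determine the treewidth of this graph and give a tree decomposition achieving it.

Treewidth 3.
One such decomposition:
Bags: B1 = {b, c, d, e}  B2 = {a, b, d, e}  B3 = {a, b, e, f}
Tree: B1–B2, B2–B3

Each bag holds 4 vertices, so the decomposition has width 3, which upper-bounds the treewidth. Conversely, {b, c, d, e} is a clique of size 4, and the vertices of any clique must share a bag in every tree decomposition; so some bag has ≥ 4 vertices and tw(G) ≥ 3. Hence tw(G) = 3 exactly.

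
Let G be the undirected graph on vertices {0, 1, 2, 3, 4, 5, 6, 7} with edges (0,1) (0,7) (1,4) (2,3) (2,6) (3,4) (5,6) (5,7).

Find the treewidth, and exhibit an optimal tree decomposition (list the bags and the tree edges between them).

Treewidth 2.
Bags: B1 = {0, 1, 7}  B2 = {1, 4, 7}  B3 = {3, 4, 7}  B4 = {2, 3, 7}  B5 = {2, 6, 7}  B6 = {5, 6, 7}
Tree: B1–B2, B2–B3, B3–B4, B4–B5, B5–B6

The largest bag has 3 vertices, giving width 2; this decomposition certifies tw(G) ≤ 2. Since 7–0–1–4–3–2–6–5–7 is a cycle in G, G is not acyclic. Forests are exactly the graphs of treewidth ≤ 1, so tw(G) ≥ 2. Combining the bounds, tw(G) = 2.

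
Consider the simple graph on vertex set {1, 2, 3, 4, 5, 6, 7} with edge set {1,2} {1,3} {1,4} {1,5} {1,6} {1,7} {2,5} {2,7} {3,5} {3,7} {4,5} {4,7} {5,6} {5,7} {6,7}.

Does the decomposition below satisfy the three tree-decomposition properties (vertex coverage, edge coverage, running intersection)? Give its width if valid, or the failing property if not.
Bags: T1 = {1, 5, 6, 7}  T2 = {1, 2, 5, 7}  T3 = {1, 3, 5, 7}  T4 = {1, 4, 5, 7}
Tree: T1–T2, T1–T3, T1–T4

Yes; width 3.

Vertex coverage: the bags together contain {1, 2, 3, 4, 5, 6, 7}, the full vertex set. Edge coverage: each edge of G has both endpoints in at least one bag. Running intersection: for every vertex, the bags containing it form a connected subtree. All three properties hold, so this is a valid tree decomposition of width max|bag| − 1 = 3, and hence tw(G) ≤ 3.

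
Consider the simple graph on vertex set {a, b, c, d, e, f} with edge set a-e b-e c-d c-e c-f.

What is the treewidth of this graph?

1

A width-1 tree decomposition is:
Bags: B1 = {c, d}  B2 = {c, f}  B3 = {c, e}  B4 = {b, e}  B5 = {a, e}
Tree: B1–B2, B1–B3, B3–B4, B3–B5
Each bag holds 2 vertices, so the decomposition has width 1, which upper-bounds the treewidth. G has an edge, so its treewidth is at least 1. Combining the bounds, tw(G) = 1.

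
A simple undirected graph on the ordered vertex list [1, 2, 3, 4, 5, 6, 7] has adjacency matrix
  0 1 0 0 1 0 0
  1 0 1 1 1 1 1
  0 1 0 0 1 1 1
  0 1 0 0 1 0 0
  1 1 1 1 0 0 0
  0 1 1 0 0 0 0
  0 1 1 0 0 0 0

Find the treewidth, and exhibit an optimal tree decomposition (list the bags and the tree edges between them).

Treewidth 2.
Bags: B1 = {2, 3, 5}  B2 = {2, 3, 6}  B3 = {2, 3, 7}  B4 = {2, 4, 5}  B5 = {1, 2, 5}
Tree: B1–B2, B1–B3, B1–B4, B1–B5

Every bag has size at most 3, so the width is 3 − 1 = 2 and tw(G) ≤ 2. For the lower bound, the 3 vertices {1, 2, 5} are pairwise adjacent, and any tree decomposition puts a clique entirely inside one bag — forcing width ≥ 2. Hence tw(G) = 2 exactly.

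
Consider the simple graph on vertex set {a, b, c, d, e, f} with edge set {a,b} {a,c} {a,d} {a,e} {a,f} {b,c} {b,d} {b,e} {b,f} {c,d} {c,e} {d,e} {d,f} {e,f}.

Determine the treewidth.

A width-4 tree decomposition is:
Bags: B1 = {a, b, c, d, e}  B2 = {a, b, d, e, f}
Tree: B1–B2
Each bag holds 5 vertices, so the decomposition has width 4, which upper-bounds the treewidth. On the other hand G contains the 5-clique {a, b, c, d, e}. A clique must lie in a single bag of any decomposition, so no decomposition can have width below 4. Hence tw(G) = 4 exactly.

4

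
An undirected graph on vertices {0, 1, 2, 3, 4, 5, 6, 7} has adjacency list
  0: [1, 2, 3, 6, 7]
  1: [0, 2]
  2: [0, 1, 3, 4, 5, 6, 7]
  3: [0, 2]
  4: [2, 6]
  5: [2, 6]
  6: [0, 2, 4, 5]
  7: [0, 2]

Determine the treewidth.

A width-2 tree decomposition is:
Bags: B1 = {0, 2, 6}  B2 = {0, 1, 2}  B3 = {0, 2, 3}  B4 = {2, 4, 6}  B5 = {0, 2, 7}  B6 = {2, 5, 6}
Tree: B1–B2, B2–B3, B1–B4, B1–B5, B4–B6
Each bag holds 3 vertices, so the decomposition has width 2, which upper-bounds the treewidth. Conversely, {0, 1, 2} is a clique of size 3, and the vertices of any clique must share a bag in every tree decomposition; so some bag has ≥ 3 vertices and tw(G) ≥ 2. Hence tw(G) = 2 exactly.

2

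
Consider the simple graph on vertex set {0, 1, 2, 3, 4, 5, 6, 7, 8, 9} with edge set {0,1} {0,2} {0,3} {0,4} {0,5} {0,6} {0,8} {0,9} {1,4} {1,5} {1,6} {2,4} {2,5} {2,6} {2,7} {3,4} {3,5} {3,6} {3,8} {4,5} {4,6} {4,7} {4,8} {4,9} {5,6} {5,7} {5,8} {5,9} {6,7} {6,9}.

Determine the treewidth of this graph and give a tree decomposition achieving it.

Treewidth 4.
One such decomposition:
Bags: B1 = {0, 2, 4, 5, 6}  B2 = {0, 4, 5, 6, 9}  B3 = {2, 4, 5, 6, 7}  B4 = {0, 3, 4, 5, 6}  B5 = {0, 1, 4, 5, 6}  B6 = {0, 3, 4, 5, 8}
Tree: B1–B2, B1–B3, B1–B4, B2–B5, B4–B6

The largest bag has 5 vertices, giving width 4; this decomposition certifies tw(G) ≤ 4. For the lower bound, the 5 vertices {0, 3, 4, 5, 8} are pairwise adjacent, and any tree decomposition puts a clique entirely inside one bag — forcing width ≥ 4. Combining the bounds, tw(G) = 4.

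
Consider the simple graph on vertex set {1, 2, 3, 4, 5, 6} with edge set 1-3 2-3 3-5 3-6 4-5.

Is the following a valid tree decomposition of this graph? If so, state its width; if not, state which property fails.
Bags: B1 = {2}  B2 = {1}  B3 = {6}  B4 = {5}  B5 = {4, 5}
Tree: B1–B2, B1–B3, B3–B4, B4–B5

No — vertex 3 appears in no bag.

A tree decomposition must satisfy three properties: every vertex lies in some bag; for every edge, both endpoints lie together in some bag; and for every vertex, the bags containing it form a connected subtree. Here vertex 3 appears in no bag, so the decomposition is invalid.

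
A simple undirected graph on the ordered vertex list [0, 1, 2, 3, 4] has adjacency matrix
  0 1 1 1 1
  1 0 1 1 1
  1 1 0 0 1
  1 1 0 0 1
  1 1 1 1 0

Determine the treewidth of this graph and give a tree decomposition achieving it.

Each bag holds 4 vertices, so the decomposition has width 3, which upper-bounds the treewidth. For the lower bound, the 4 vertices {0, 1, 2, 4} are pairwise adjacent, and any tree decomposition puts a clique entirely inside one bag — forcing width ≥ 3. The upper and lower bounds meet at 3, so that is the treewidth.

Treewidth 3.
One optimal decomposition is:
Bags: B1 = {0, 1, 2, 4}  B2 = {0, 1, 3, 4}
Tree: B1–B2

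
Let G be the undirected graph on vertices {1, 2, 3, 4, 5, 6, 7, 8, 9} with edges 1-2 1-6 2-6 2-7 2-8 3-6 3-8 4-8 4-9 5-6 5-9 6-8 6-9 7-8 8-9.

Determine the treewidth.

2

A width-2 tree decomposition is:
Bags: B1 = {6, 8, 9}  B2 = {2, 6, 8}  B3 = {2, 7, 8}  B4 = {5, 6, 9}  B5 = {4, 8, 9}  B6 = {3, 6, 8}  B7 = {1, 2, 6}
Tree: B1–B2, B2–B3, B1–B4, B1–B5, B1–B6, B2–B7
Every bag has size at most 3, so the width is 3 − 1 = 2 and tw(G) ≤ 2. Conversely, {4, 8, 9} is a clique of size 3, and the vertices of any clique must share a bag in every tree decomposition; so some bag has ≥ 3 vertices and tw(G) ≥ 2. The upper and lower bounds meet at 2, so that is the treewidth.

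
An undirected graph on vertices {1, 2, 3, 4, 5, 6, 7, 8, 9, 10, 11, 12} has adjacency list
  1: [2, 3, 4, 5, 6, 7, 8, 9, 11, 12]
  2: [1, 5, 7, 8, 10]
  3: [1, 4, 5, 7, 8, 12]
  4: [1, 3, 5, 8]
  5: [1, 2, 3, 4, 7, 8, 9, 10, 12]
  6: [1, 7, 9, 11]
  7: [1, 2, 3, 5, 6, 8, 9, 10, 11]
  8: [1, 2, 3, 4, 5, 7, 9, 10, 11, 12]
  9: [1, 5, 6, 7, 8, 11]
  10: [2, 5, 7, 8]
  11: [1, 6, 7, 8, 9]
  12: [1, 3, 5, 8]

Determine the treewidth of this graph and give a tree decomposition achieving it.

Treewidth 4.
One optimal decomposition is:
Bags: B1 = {1, 3, 5, 7, 8}  B2 = {1, 3, 5, 8, 12}  B3 = {1, 2, 5, 7, 8}  B4 = {2, 5, 7, 8, 10}  B5 = {1, 5, 7, 8, 9}  B6 = {1, 7, 8, 9, 11}  B7 = {1, 6, 7, 9, 11}  B8 = {1, 3, 4, 5, 8}
Tree: B1–B2, B1–B3, B3–B4, B3–B5, B5–B6, B6–B7, B2–B8

Every bag has size at most 5, so the width is 5 − 1 = 4 and tw(G) ≤ 4. Conversely, {1, 7, 8, 9, 11} is a clique of size 5, and the vertices of any clique must share a bag in every tree decomposition; so some bag has ≥ 5 vertices and tw(G) ≥ 4. Combining the bounds, tw(G) = 4.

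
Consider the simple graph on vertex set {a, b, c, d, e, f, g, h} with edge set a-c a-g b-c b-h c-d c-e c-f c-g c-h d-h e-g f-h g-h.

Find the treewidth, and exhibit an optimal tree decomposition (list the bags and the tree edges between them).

Treewidth 2.
One such decomposition:
Bags: B1 = {b, c, h}  B2 = {c, d, h}  B3 = {c, g, h}  B4 = {a, c, g}  B5 = {c, f, h}  B6 = {c, e, g}
Tree: B1–B2, B1–B3, B3–B4, B2–B5, B4–B6

The largest bag has 3 vertices, giving width 2; this decomposition certifies tw(G) ≤ 2. For the lower bound, the 3 vertices {c, e, g} are pairwise adjacent, and any tree decomposition puts a clique entirely inside one bag — forcing width ≥ 2. Therefore the treewidth is 2.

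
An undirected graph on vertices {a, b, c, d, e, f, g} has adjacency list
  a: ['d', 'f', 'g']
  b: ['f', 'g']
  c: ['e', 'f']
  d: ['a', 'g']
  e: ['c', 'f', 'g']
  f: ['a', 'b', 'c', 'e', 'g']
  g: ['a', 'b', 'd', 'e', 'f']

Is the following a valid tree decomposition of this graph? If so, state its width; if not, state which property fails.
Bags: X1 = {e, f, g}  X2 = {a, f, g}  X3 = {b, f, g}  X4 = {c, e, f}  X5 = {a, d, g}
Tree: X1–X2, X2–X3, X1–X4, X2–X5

Every vertex of G appears in some bag (union = {a, b, c, d, e, f, g}); every edge is covered by a bag; and for each vertex v the set of bags containing v is connected in the bag tree. The decomposition is therefore valid. The largest bag has 3 vertices, so the width is 2.

Yes; width 2.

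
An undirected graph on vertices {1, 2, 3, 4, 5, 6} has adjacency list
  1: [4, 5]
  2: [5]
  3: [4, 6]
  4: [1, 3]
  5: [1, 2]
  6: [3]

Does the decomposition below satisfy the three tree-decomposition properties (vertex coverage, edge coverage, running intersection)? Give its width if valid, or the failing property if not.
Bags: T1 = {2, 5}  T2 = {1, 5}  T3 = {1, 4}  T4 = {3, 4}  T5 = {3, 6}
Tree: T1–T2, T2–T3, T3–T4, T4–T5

Yes; width 1.

Checking the three conditions: (i) the bags cover all of {1, 2, 3, 4, 5, 6}; (ii) for each edge, some bag contains both endpoints; (iii) the bags containing any fixed vertex form a subtree. All hold, so the decomposition is valid with width 2 − 1 = 1.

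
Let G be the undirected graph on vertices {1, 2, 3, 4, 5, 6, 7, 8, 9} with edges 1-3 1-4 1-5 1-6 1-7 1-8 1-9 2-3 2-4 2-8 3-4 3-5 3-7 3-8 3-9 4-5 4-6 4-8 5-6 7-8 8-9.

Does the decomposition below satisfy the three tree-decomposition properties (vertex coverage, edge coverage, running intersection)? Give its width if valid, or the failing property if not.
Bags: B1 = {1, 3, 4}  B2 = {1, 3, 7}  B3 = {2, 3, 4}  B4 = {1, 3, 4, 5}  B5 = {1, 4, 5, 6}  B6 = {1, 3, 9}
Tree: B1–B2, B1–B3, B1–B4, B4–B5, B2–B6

No — vertex 8 appears in no bag.

A tree decomposition must satisfy three properties: every vertex lies in some bag; for every edge, both endpoints lie together in some bag; and for every vertex, the bags containing it form a connected subtree. Here vertex 8 appears in no bag, so the decomposition is invalid.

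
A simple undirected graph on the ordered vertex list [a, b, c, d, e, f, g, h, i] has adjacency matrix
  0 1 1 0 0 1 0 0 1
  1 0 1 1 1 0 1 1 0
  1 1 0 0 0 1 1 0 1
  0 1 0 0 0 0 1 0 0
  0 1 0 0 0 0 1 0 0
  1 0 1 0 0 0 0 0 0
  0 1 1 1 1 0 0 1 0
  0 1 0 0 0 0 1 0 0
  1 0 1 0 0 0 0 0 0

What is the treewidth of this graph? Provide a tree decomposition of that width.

Treewidth 2.
One such decomposition:
Bags: B1 = {a, b, c}  B2 = {b, c, g}  B3 = {b, g, h}  B4 = {a, c, f}  B5 = {b, e, g}  B6 = {a, c, i}  B7 = {b, d, g}
Tree: B1–B2, B2–B3, B1–B4, B2–B5, B4–B6, B2–B7

Each bag holds 3 vertices, so the decomposition has width 2, which upper-bounds the treewidth. Conversely, {a, c, f} is a clique of size 3, and the vertices of any clique must share a bag in every tree decomposition; so some bag has ≥ 3 vertices and tw(G) ≥ 2. Combining the bounds, tw(G) = 2.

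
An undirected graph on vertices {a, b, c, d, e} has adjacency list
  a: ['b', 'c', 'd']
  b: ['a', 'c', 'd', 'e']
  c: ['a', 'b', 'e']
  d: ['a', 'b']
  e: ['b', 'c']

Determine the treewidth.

A width-2 tree decomposition is:
Bags: B1 = {b, c, e}  B2 = {a, b, c}  B3 = {a, b, d}
Tree: B1–B2, B2–B3
Every bag has size at most 3, so the width is 3 − 1 = 2 and tw(G) ≤ 2. Conversely, {a, b, d} is a clique of size 3, and the vertices of any clique must share a bag in every tree decomposition; so some bag has ≥ 3 vertices and tw(G) ≥ 2. The upper and lower bounds meet at 2, so that is the treewidth.

2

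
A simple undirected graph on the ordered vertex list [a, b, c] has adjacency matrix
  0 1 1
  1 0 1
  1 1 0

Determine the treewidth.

2

A width-2 tree decomposition is:
Bags: B1 = {a, b, c}
Tree: (single bag)
With just one bag of size 3, the width is 3 − 1 = 2, so tw(G) ≤ 2. Conversely, {a, b, c} is a clique of size 3, and the vertices of any clique must share a bag in every tree decomposition; so some bag has ≥ 3 vertices and tw(G) ≥ 2. Combining the bounds, tw(G) = 2.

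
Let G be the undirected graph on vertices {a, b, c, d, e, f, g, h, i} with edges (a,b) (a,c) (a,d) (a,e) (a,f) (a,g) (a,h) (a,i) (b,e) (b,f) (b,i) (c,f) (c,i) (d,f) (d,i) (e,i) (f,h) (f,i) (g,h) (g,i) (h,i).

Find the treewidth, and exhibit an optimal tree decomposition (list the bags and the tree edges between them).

The largest bag has 4 vertices, giving width 3; this decomposition certifies tw(G) ≤ 3. Conversely, {a, g, h, i} is a clique of size 4, and the vertices of any clique must share a bag in every tree decomposition; so some bag has ≥ 4 vertices and tw(G) ≥ 3. Therefore the treewidth is 3.

Treewidth 3.
Bags: B1 = {a, b, f, i}  B2 = {a, f, h, i}  B3 = {a, d, f, i}  B4 = {a, c, f, i}  B5 = {a, b, e, i}  B6 = {a, g, h, i}
Tree: B1–B2, B2–B3, B3–B4, B1–B5, B2–B6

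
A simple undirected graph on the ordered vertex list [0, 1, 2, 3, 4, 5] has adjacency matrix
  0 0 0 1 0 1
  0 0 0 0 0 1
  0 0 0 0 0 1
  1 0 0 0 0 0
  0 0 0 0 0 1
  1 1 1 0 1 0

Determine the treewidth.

A width-1 tree decomposition is:
Bags: B1 = {0, 5}  B2 = {2, 5}  B3 = {1, 5}  B4 = {4, 5}  B5 = {0, 3}
Tree: B1–B2, B2–B3, B2–B4, B1–B5
Every bag has size at most 2, so the width is 2 − 1 = 1 and tw(G) ≤ 1. G has an edge, so its treewidth is at least 1. Combining the bounds, tw(G) = 1.

1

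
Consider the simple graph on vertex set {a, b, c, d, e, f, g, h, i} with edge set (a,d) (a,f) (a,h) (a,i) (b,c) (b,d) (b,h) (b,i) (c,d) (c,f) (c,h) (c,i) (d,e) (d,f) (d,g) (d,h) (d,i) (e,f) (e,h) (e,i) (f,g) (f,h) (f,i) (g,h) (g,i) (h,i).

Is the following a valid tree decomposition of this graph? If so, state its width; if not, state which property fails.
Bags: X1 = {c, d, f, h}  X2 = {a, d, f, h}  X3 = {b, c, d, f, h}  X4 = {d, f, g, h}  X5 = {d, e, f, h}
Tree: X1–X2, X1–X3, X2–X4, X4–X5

A tree decomposition must satisfy three properties: every vertex lies in some bag; for every edge, both endpoints lie together in some bag; and for every vertex, the bags containing it form a connected subtree. Here vertex i appears in no bag, so the decomposition is invalid.

No — vertex i appears in no bag.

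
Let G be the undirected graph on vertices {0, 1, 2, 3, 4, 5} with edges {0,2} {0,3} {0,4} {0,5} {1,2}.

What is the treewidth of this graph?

1

A width-1 tree decomposition is:
Bags: B1 = {1, 2}  B2 = {0, 2}  B3 = {0, 4}  B4 = {0, 3}  B5 = {0, 5}
Tree: B1–B2, B2–B3, B2–B4, B4–B5
Each bag holds 2 vertices, so the decomposition has width 1, which upper-bounds the treewidth. Since G has at least one edge (e.g. 1–2), it is not an edgeless graph, so tw(G) ≥ 1. Hence tw(G) = 1 exactly.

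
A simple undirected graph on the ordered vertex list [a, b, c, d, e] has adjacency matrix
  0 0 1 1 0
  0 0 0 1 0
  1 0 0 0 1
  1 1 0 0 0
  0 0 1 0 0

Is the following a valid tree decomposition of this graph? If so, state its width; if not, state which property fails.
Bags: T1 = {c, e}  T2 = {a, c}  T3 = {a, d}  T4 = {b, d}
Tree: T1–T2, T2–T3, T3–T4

Checking the three conditions: (i) the bags cover all of {a, b, c, d, e}; (ii) for each edge, some bag contains both endpoints; (iii) the bags containing any fixed vertex form a subtree. All hold, so the decomposition is valid with width 2 − 1 = 1.

Yes; width 1.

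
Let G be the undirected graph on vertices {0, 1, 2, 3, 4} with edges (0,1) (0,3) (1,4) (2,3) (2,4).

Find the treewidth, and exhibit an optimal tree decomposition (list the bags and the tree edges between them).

The largest bag has 3 vertices, giving width 2; this decomposition certifies tw(G) ≤ 2. The edges 4–2–3–0–1–4 form a cycle, so G is not a tree and its treewidth is at least 2. The upper and lower bounds meet at 2, so that is the treewidth.

Treewidth 2.
One optimal decomposition is:
Bags: B1 = {2, 3, 4}  B2 = {0, 3, 4}  B3 = {0, 1, 4}
Tree: B1–B2, B2–B3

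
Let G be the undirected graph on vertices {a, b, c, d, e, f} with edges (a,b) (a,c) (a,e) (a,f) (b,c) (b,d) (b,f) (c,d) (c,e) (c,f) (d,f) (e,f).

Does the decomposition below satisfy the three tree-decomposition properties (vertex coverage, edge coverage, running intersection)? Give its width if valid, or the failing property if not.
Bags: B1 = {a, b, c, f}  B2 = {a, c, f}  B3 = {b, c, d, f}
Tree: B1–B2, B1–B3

No — vertex e appears in no bag.

A tree decomposition must satisfy three properties: every vertex lies in some bag; for every edge, both endpoints lie together in some bag; and for every vertex, the bags containing it form a connected subtree. Here vertex e appears in no bag, so the decomposition is invalid.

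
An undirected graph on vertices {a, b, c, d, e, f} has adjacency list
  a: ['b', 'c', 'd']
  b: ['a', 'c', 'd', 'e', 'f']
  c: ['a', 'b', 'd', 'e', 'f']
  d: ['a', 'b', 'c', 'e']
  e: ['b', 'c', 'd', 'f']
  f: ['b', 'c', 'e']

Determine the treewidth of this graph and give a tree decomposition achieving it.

Treewidth 3.
One such decomposition:
Bags: B1 = {b, c, d, e}  B2 = {b, c, e, f}  B3 = {a, b, c, d}
Tree: B1–B2, B1–B3

The largest bag has 4 vertices, giving width 3; this decomposition certifies tw(G) ≤ 3. Conversely, {b, c, d, e} is a clique of size 4, and the vertices of any clique must share a bag in every tree decomposition; so some bag has ≥ 4 vertices and tw(G) ≥ 3. The upper and lower bounds meet at 3, so that is the treewidth.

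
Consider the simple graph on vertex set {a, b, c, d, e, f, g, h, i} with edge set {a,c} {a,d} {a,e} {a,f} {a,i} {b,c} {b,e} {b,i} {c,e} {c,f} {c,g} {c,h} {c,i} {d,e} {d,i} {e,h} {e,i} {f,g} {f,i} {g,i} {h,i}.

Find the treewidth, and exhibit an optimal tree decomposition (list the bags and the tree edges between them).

The largest bag has 4 vertices, giving width 3; this decomposition certifies tw(G) ≤ 3. Conversely, {a, d, e, i} is a clique of size 4, and the vertices of any clique must share a bag in every tree decomposition; so some bag has ≥ 4 vertices and tw(G) ≥ 3. Hence tw(G) = 3 exactly.

Treewidth 3.
One optimal decomposition is:
Bags: B1 = {b, c, e, i}  B2 = {a, c, e, i}  B3 = {a, c, f, i}  B4 = {a, d, e, i}  B5 = {c, f, g, i}  B6 = {c, e, h, i}
Tree: B1–B2, B2–B3, B2–B4, B3–B5, B1–B6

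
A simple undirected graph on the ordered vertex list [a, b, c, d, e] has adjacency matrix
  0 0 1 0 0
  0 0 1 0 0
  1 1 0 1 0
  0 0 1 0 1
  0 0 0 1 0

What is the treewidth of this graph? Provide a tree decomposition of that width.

Treewidth 1.
One optimal decomposition is:
Bags: B1 = {b, c}  B2 = {c, d}  B3 = {d, e}  B4 = {a, c}
Tree: B1–B2, B2–B3, B2–B4

Every bag has size at most 2, so the width is 2 − 1 = 1 and tw(G) ≤ 1. Since G has at least one edge (e.g. c–b), it is not an edgeless graph, so tw(G) ≥ 1. Combining the bounds, tw(G) = 1.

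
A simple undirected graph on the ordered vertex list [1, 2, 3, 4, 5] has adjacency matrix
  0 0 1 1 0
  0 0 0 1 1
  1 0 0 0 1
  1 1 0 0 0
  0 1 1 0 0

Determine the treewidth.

A width-2 tree decomposition is:
Bags: B1 = {2, 4, 5}  B2 = {3, 4, 5}  B3 = {1, 3, 4}
Tree: B1–B2, B2–B3
Every bag has size at most 3, so the width is 3 − 1 = 2 and tw(G) ≤ 2. For the lower bound, G contains the cycle 4–2–5–3–1–4, so G is not a forest; only forests have treewidth ≤ 1, hence tw(G) ≥ 2. Combining the bounds, tw(G) = 2.

2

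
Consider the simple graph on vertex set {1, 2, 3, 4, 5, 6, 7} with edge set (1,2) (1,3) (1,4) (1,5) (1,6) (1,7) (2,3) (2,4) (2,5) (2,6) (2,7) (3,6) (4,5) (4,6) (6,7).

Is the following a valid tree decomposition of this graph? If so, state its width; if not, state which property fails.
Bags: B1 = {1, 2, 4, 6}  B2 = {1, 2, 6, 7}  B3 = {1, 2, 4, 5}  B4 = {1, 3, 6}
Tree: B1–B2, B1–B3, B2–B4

No — edge (2,3) lies in no bag.

A tree decomposition must satisfy three properties: every vertex lies in some bag; for every edge, both endpoints lie together in some bag; and for every vertex, the bags containing it form a connected subtree. Here edge (2,3) lies in no bag, so the decomposition is invalid.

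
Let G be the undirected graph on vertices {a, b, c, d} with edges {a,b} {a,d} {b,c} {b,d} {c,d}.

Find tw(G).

A width-2 tree decomposition is:
Bags: B1 = {a, b, d}  B2 = {b, c, d}
Tree: B1–B2
The largest bag has 3 vertices, giving width 2; this decomposition certifies tw(G) ≤ 2. For the lower bound, the 3 vertices {b, c, d} are pairwise adjacent, and any tree decomposition puts a clique entirely inside one bag — forcing width ≥ 2. Therefore the treewidth is 2.

2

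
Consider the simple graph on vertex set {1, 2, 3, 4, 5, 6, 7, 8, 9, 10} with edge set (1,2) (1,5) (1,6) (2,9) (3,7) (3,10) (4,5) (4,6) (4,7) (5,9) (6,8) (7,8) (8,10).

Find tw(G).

A width-2 tree decomposition is:
Bags: B1 = {2, 5, 9}  B2 = {1, 2, 5}  B3 = {1, 4, 5}  B4 = {1, 4, 6}  B5 = {4, 6, 7}  B6 = {6, 7, 8}  B7 = {3, 7, 8}  B8 = {3, 8, 10}
Tree: B1–B2, B2–B3, B3–B4, B4–B5, B5–B6, B6–B7, B7–B8
Each bag holds 3 vertices, so the decomposition has width 2, which upper-bounds the treewidth. Since 9–2–1–5–9 is a cycle in G, G is not acyclic. Forests are exactly the graphs of treewidth ≤ 1, so tw(G) ≥ 2. Therefore the treewidth is 2.

2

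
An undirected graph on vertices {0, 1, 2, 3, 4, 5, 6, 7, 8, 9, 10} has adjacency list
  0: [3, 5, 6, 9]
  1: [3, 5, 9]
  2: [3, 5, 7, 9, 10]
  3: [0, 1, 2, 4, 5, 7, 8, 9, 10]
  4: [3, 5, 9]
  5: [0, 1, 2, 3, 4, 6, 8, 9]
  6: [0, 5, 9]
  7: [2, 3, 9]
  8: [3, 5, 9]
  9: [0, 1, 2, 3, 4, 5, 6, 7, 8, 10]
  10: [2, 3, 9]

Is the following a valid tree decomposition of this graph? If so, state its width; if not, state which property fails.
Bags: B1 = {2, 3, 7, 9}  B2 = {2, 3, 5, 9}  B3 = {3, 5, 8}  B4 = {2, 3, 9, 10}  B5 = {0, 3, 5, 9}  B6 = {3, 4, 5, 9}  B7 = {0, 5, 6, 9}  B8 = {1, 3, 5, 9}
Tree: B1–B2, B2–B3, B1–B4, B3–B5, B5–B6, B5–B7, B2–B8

A tree decomposition must satisfy three properties: every vertex lies in some bag; for every edge, both endpoints lie together in some bag; and for every vertex, the bags containing it form a connected subtree. Here edge (9,8) lies in no bag, so the decomposition is invalid.

No — edge (9,8) lies in no bag.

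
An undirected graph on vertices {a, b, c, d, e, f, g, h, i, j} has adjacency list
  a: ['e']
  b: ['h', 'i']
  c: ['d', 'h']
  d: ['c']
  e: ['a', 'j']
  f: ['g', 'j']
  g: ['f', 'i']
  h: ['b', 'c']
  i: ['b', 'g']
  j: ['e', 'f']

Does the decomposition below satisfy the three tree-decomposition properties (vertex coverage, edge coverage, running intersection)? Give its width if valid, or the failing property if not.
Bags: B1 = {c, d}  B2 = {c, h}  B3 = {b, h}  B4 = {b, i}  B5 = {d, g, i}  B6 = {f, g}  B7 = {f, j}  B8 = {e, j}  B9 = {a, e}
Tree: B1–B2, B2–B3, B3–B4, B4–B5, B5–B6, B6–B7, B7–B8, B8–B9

A tree decomposition must satisfy three properties: every vertex lies in some bag; for every edge, both endpoints lie together in some bag; and for every vertex, the bags containing it form a connected subtree. Here bags containing vertex d are not connected in the tree, so the decomposition is invalid.

No — bags containing vertex d are not connected in the tree.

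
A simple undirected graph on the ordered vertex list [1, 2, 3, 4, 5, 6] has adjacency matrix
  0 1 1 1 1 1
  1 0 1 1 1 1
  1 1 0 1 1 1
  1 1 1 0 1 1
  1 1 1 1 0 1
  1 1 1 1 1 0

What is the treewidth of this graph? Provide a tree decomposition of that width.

Treewidth 5.
Bags: B1 = {1, 2, 3, 4, 5, 6}
Tree: (single bag)

With just one bag of size 6, the width is 6 − 1 = 5, so tw(G) ≤ 5. For the lower bound, the 6 vertices {1, 2, 3, 4, 5, 6} are pairwise adjacent, and any tree decomposition puts a clique entirely inside one bag — forcing width ≥ 5. Therefore the treewidth is 5.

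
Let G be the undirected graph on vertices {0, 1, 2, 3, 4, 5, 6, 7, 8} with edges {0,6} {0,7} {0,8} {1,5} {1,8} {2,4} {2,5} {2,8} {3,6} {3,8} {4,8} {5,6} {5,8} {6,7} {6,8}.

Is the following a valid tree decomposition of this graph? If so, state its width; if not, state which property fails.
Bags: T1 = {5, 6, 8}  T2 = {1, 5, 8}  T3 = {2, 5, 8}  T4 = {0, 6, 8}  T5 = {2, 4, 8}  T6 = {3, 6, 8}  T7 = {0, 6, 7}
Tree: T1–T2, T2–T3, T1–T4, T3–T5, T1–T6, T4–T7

Yes; width 2.

Checking the three conditions: (i) the bags cover all of {0, 1, 2, 3, 4, 5, 6, 7, 8}; (ii) for each edge, some bag contains both endpoints; (iii) the bags containing any fixed vertex form a subtree. All hold, so the decomposition is valid with width 3 − 1 = 2.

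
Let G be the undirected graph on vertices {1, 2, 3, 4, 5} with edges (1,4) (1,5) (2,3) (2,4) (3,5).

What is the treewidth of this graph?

A width-2 tree decomposition is:
Bags: B1 = {2, 3, 4}  B2 = {3, 4, 5}  B3 = {1, 4, 5}
Tree: B1–B2, B2–B3
The largest bag has 3 vertices, giving width 2; this decomposition certifies tw(G) ≤ 2. The edges 4–2–3–5–1–4 form a cycle, so G is not a tree and its treewidth is at least 2. Therefore the treewidth is 2.

2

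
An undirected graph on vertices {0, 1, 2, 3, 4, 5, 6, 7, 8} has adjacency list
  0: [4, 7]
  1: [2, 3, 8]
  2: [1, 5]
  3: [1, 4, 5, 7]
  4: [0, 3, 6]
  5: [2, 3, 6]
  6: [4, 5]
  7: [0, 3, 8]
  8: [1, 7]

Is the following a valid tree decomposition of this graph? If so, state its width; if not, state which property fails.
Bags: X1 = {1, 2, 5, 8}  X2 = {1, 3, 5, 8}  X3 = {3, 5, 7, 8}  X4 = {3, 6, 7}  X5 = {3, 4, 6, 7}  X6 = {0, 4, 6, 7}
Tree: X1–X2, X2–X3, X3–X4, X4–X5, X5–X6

No — edge (5,6) lies in no bag.

A tree decomposition must satisfy three properties: every vertex lies in some bag; for every edge, both endpoints lie together in some bag; and for every vertex, the bags containing it form a connected subtree. Here edge (5,6) lies in no bag, so the decomposition is invalid.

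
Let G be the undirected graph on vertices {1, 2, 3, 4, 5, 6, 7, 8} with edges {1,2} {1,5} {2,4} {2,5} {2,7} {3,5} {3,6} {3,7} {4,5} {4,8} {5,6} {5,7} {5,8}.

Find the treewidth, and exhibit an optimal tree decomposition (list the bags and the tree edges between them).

The largest bag has 3 vertices, giving width 2; this decomposition certifies tw(G) ≤ 2. On the other hand G contains the 3-clique {4, 5, 8}. A clique must lie in a single bag of any decomposition, so no decomposition can have width below 2. Hence tw(G) = 2 exactly.

Treewidth 2.
Bags: B1 = {2, 4, 5}  B2 = {2, 5, 7}  B3 = {3, 5, 7}  B4 = {1, 2, 5}  B5 = {3, 5, 6}  B6 = {4, 5, 8}
Tree: B1–B2, B2–B3, B1–B4, B3–B5, B1–B6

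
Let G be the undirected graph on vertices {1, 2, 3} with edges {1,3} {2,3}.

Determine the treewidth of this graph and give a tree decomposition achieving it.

Treewidth 1.
One optimal decomposition is:
Bags: B1 = {1, 3}  B2 = {2, 3}
Tree: B1–B2

Each bag holds 2 vertices, so the decomposition has width 1, which upper-bounds the treewidth. G has an edge, so its treewidth is at least 1. Therefore the treewidth is 1.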